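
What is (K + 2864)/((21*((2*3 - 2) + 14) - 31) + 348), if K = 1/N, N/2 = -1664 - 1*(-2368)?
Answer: 4032513/978560 ≈ 4.1209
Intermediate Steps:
N = 1408 (N = 2*(-1664 - 1*(-2368)) = 2*(-1664 + 2368) = 2*704 = 1408)
K = 1/1408 ≈ 0.00071023
(K + 2864)/((21*((2*3 - 2) + 14) - 31) + 348) = (1/1408 + 2864)/((21*((2*3 - 2) + 14) - 31) + 348) = 4032513/(1408*((21*((6 - 2) + 14) - 31) + 348)) = 4032513/(1408*((21*(4 + 14) - 31) + 348)) = 4032513/(1408*((21*18 - 31) + 348)) = 4032513/(1408*((378 - 31) + 348)) = 4032513/(1408*(347 + 348)) = (4032513/1408)/695 = (4032513/1408)*(1/695) = 4032513/978560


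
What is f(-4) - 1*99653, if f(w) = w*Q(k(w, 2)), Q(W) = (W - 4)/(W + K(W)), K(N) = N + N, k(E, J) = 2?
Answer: -298955/3 ≈ -99652.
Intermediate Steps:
K(N) = 2*N
Q(W) = (-4 + W)/(3*W) (Q(W) = (W - 4)/(W + 2*W) = (-4 + W)/((3*W)) = (-4 + W)*(1/(3*W)) = (-4 + W)/(3*W))
f(w) = -w/3 (f(w) = w*((⅓)*(-4 + 2)/2) = w*((⅓)*(½)*(-2)) = w*(-⅓) = -w/3)
f(-4) - 1*99653 = -⅓*(-4) - 1*99653 = 4/3 - 99653 = -298955/3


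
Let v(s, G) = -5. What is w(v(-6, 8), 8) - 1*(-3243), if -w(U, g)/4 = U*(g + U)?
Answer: 3303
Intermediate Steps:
w(U, g) = -4*U*(U + g) (w(U, g) = -4*U*(g + U) = -4*U*(U + g))
w(v(-6, 8), 8) - 1*(-3243) = -4*(-5)*(-5 + 8) - 1*(-3243) = -4*(-5)*3 + 3243 = 60 + 3243 = 3303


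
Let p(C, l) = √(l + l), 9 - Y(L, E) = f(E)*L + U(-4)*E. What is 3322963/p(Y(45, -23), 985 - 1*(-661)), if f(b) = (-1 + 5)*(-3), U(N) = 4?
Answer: 3322963*√823/1646 ≈ 57916.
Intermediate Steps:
f(b) = -12 (f(b) = 4*(-3) = -12)
Y(L, E) = 9 - 4*E + 12*L (Y(L, E) = 9 - (-12*L + 4*E) = 9 + (-4*E + 12*L) = 9 - 4*E + 12*L)
p(C, l) = √2*√l (p(C, l) = √(2*l) = √2*√l)
3322963/p(Y(45, -23), 985 - 1*(-661)) = 3322963/((√2*√(985 - 1*(-661)))) = 3322963/((√2*√(985 + 661))) = 3322963/((√2*√1646)) = 3322963/((2*√823)) = 3322963*(√823/1646) = 3322963*√823/1646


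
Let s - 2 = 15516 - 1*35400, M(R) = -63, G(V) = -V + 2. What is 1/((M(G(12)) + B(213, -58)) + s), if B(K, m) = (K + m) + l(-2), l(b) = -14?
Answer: -1/19804 ≈ -5.0495e-5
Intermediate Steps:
G(V) = 2 - V
s = -19882 (s = 2 + (15516 - 1*35400) = 2 + (15516 - 35400) = 2 - 19884 = -19882)
B(K, m) = -14 + K + m (B(K, m) = (K + m) - 14 = -14 + K + m)
1/((M(G(12)) + B(213, -58)) + s) = 1/((-63 + (-14 + 213 - 58)) - 19882) = 1/((-63 + 141) - 19882) = 1/(78 - 19882) = 1/(-19804) = -1/19804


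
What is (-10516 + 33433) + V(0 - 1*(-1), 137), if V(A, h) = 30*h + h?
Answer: 27164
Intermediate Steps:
V(A, h) = 31*h
(-10516 + 33433) + V(0 - 1*(-1), 137) = (-10516 + 33433) + 31*137 = 22917 + 4247 = 27164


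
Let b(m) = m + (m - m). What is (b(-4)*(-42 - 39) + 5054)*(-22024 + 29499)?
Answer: 40200550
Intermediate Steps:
b(m) = m (b(m) = m + 0 = m)
(b(-4)*(-42 - 39) + 5054)*(-22024 + 29499) = (-4*(-42 - 39) + 5054)*(-22024 + 29499) = (-4*(-81) + 5054)*7475 = (324 + 5054)*7475 = 5378*7475 = 40200550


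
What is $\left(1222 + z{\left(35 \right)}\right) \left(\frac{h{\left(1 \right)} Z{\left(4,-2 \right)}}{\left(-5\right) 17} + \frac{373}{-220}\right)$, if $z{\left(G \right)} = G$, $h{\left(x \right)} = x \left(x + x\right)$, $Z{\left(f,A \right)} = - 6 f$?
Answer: $- \frac{5315853}{3740} \approx -1421.4$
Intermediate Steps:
$h{\left(x \right)} = 2 x^{2}$ ($h{\left(x \right)} = x 2 x = 2 x^{2}$)
$\left(1222 + z{\left(35 \right)}\right) \left(\frac{h{\left(1 \right)} Z{\left(4,-2 \right)}}{\left(-5\right) 17} + \frac{373}{-220}\right) = \left(1222 + 35\right) \left(\frac{2 \cdot 1^{2} \left(\left(-6\right) 4\right)}{\left(-5\right) 17} + \frac{373}{-220}\right) = 1257 \left(\frac{2 \cdot 1 \left(-24\right)}{-85} + 373 \left(- \frac{1}{220}\right)\right) = 1257 \left(2 \left(-24\right) \left(- \frac{1}{85}\right) - \frac{373}{220}\right) = 1257 \left(\left(-48\right) \left(- \frac{1}{85}\right) - \frac{373}{220}\right) = 1257 \left(\frac{48}{85} - \frac{373}{220}\right) = 1257 \left(- \frac{4229}{3740}\right) = - \frac{5315853}{3740}$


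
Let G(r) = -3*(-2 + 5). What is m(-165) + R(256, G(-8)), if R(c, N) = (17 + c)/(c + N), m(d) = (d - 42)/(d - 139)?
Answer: 543/304 ≈ 1.7862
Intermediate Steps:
m(d) = (-42 + d)/(-139 + d)
G(r) = -9 (G(r) = -3*3 = -9)
R(c, N) = (17 + c)/(N + c)
m(-165) + R(256, G(-8)) = (-42 - 165)/(-139 - 165) + (17 + 256)/(-9 + 256) = -207/(-304) + 273/247 = -1/304*(-207) + (1/247)*273 = 207/304 + 21/19 = 543/304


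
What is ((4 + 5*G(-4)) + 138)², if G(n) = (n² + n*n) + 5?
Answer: 106929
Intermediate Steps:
G(n) = 5 + 2*n² (G(n) = (n² + n²) + 5 = 2*n² + 5 = 5 + 2*n²)
((4 + 5*G(-4)) + 138)² = ((4 + 5*(5 + 2*(-4)²)) + 138)² = ((4 + 5*(5 + 2*16)) + 138)² = ((4 + 5*(5 + 32)) + 138)² = ((4 + 5*37) + 138)² = ((4 + 185) + 138)² = (189 + 138)² = 327² = 106929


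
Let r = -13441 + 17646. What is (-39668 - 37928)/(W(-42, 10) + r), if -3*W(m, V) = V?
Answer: -232788/12605 ≈ -18.468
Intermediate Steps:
W(m, V) = -V/3
r = 4205
(-39668 - 37928)/(W(-42, 10) + r) = (-39668 - 37928)/(-1/3*10 + 4205) = -77596/(-10/3 + 4205) = -77596/12605/3 = -77596*3/12605 = -232788/12605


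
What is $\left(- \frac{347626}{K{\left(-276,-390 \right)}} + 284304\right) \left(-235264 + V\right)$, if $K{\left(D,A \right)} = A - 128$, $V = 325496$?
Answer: $\frac{6659892993368}{259} \approx 2.5714 \cdot 10^{10}$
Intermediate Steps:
$K{\left(D,A \right)} = -128 + A$
$\left(- \frac{347626}{K{\left(-276,-390 \right)}} + 284304\right) \left(-235264 + V\right) = \left(- \frac{347626}{-128 - 390} + 284304\right) \left(-235264 + 325496\right) = \left(- \frac{347626}{-518} + 284304\right) 90232 = \left(\left(-347626\right) \left(- \frac{1}{518}\right) + 284304\right) 90232 = \left(\frac{173813}{259} + 284304\right) 90232 = \frac{73808549}{259} \cdot 90232 = \frac{6659892993368}{259}$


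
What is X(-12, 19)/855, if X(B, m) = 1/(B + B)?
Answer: -1/20520 ≈ -4.8733e-5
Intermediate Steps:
X(B, m) = 1/(2*B)
X(-12, 19)/855 = ((½)/(-12))/855 = ((½)*(-1/12))*(1/855) = -1/24*1/855 = -1/20520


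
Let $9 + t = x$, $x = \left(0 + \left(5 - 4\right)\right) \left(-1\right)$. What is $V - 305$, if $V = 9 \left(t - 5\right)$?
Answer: $-440$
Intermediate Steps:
$x = -1$ ($x = \left(0 + 1\right) \left(-1\right) = 1 \left(-1\right) = -1$)
$t = -10$ ($t = -9 - 1 = -10$)
$V = -135$ ($V = 9 \left(-10 - 5\right) = 9 \left(-15\right) = -135$)
$V - 305 = -135 - 305 = -440$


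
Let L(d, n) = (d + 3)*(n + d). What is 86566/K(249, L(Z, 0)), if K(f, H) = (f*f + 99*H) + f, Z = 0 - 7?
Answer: 43283/32511 ≈ 1.3313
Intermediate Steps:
Z = -7
L(d, n) = (3 + d)*(d + n)
K(f, H) = f + f² + 99*H (K(f, H) = (f² + 99*H) + f = f + f² + 99*H)
86566/K(249, L(Z, 0)) = 86566/(249 + 249² + 99*((-7)² + 3*(-7) + 3*0 - 7*0)) = 86566/(249 + 62001 + 99*(49 - 21 + 0 + 0)) = 86566/(249 + 62001 + 99*28) = 86566/(249 + 62001 + 2772) = 86566/65022 = 86566*(1/65022) = 43283/32511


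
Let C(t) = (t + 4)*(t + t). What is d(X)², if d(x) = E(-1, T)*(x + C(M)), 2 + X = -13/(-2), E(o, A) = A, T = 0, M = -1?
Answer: 0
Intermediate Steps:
C(t) = 2*t*(4 + t) (C(t) = (4 + t)*(2*t) = 2*t*(4 + t))
X = 9/2 (X = -2 - 13/(-2) = -2 - 13*(-½) = -2 + 13/2 = 9/2 ≈ 4.5000)
d(x) = 0 (d(x) = 0*(x + 2*(-1)*(4 - 1)) = 0*(x + 2*(-1)*3) = 0*(x - 6) = 0*(-6 + x) = 0)
d(X)² = 0² = 0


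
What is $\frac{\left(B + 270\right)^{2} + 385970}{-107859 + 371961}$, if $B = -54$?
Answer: $\frac{216313}{132051} \approx 1.6381$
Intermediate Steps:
$\frac{\left(B + 270\right)^{2} + 385970}{-107859 + 371961} = \frac{\left(-54 + 270\right)^{2} + 385970}{-107859 + 371961} = \frac{216^{2} + 385970}{264102} = \left(46656 + 385970\right) \frac{1}{264102} = 432626 \cdot \frac{1}{264102} = \frac{216313}{132051}$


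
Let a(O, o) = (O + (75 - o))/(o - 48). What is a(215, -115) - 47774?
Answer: -7787567/163 ≈ -47777.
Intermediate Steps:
a(O, o) = (75 + O - o)/(-48 + o)
a(215, -115) - 47774 = (75 + 215 - 1*(-115))/(-48 - 115) - 47774 = (75 + 215 + 115)/(-163) - 47774 = -1/163*405 - 47774 = -405/163 - 47774 = -7787567/163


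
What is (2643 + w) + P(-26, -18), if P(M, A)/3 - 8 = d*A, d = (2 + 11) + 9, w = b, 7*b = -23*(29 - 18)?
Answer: 10100/7 ≈ 1442.9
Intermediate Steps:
b = -253/7 (b = (-23*(29 - 18))/7 = (-23*11)/7 = (⅐)*(-253) = -253/7 ≈ -36.143)
w = -253/7 ≈ -36.143
d = 22 (d = 13 + 9 = 22)
P(M, A) = 24 + 66*A (P(M, A) = 24 + 3*(22*A) = 24 + 66*A)
(2643 + w) + P(-26, -18) = (2643 - 253/7) + (24 + 66*(-18)) = 18248/7 + (24 - 1188) = 18248/7 - 1164 = 10100/7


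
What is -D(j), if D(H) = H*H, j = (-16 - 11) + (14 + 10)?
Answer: -9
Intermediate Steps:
j = -3 (j = -27 + 24 = -3)
D(H) = H²
-D(j) = -1*(-3)² = -1*9 = -9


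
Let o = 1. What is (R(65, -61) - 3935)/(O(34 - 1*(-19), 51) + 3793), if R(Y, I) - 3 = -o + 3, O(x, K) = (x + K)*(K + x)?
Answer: -3930/14609 ≈ -0.26901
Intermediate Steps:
O(x, K) = (K + x)² (O(x, K) = (K + x)*(K + x) = (K + x)²)
R(Y, I) = 5 (R(Y, I) = 3 + (-1*1 + 3) = 3 + (-1 + 3) = 3 + 2 = 5)
(R(65, -61) - 3935)/(O(34 - 1*(-19), 51) + 3793) = (5 - 3935)/((51 + (34 - 1*(-19)))² + 3793) = -3930/((51 + (34 + 19))² + 3793) = -3930/((51 + 53)² + 3793) = -3930/(104² + 3793) = -3930/(10816 + 3793) = -3930/14609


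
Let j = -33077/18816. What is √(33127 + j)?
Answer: √3739707330/336 ≈ 182.00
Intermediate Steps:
j = -33077/18816 (j = -33077*1/18816 = -33077/18816 ≈ -1.7579)
√(33127 + j) = √(33127 - 33077/18816) = √(623284555/18816) = √3739707330/336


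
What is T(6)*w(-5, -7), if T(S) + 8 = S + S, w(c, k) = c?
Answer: -20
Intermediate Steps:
T(S) = -8 + 2*S (T(S) = -8 + (S + S) = -8 + 2*S)
T(6)*w(-5, -7) = (-8 + 2*6)*(-5) = (-8 + 12)*(-5) = 4*(-5) = -20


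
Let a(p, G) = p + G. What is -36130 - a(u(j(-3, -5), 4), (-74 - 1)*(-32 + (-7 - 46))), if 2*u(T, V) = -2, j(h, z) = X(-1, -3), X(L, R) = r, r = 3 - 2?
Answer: -42504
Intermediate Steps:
r = 1
X(L, R) = 1
j(h, z) = 1
u(T, V) = -1 (u(T, V) = (½)*(-2) = -1)
a(p, G) = G + p
-36130 - a(u(j(-3, -5), 4), (-74 - 1)*(-32 + (-7 - 46))) = -36130 - ((-74 - 1)*(-32 + (-7 - 46)) - 1) = -36130 - (-75*(-32 - 53) - 1) = -36130 - (-75*(-85) - 1) = -36130 - (6375 - 1) = -36130 - 1*6374 = -36130 - 6374 = -42504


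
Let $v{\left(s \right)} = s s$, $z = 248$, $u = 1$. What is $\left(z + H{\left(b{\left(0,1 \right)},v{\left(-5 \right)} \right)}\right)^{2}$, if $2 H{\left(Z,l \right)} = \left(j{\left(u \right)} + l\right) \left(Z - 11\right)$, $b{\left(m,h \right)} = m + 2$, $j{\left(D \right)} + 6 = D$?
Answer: $24964$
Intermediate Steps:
$j{\left(D \right)} = -6 + D$
$b{\left(m,h \right)} = 2 + m$
$v{\left(s \right)} = s^{2}$
$H{\left(Z,l \right)} = \frac{\left(-11 + Z\right) \left(-5 + l\right)}{2}$ ($H{\left(Z,l \right)} = \frac{\left(\left(-6 + 1\right) + l\right) \left(Z - 11\right)}{2} = \frac{\left(-5 + l\right) \left(-11 + Z\right)}{2} = \frac{\left(-11 + Z\right) \left(-5 + l\right)}{2}$)
$\left(z + H{\left(b{\left(0,1 \right)},v{\left(-5 \right)} \right)}\right)^{2} = \left(248 + \left(\frac{55}{2} - \frac{11 \left(-5\right)^{2}}{2} - \frac{5 \left(2 + 0\right)}{2} + \frac{\left(2 + 0\right) \left(-5\right)^{2}}{2}\right)\right)^{2} = \left(248 + \left(\frac{55}{2} - \frac{275}{2} - 5 + \frac{1}{2} \cdot 2 \cdot 25\right)\right)^{2} = \left(248 + \left(\frac{55}{2} - \frac{275}{2} - 5 + 25\right)\right)^{2} = \left(248 - 90\right)^{2} = 158^{2} = 24964$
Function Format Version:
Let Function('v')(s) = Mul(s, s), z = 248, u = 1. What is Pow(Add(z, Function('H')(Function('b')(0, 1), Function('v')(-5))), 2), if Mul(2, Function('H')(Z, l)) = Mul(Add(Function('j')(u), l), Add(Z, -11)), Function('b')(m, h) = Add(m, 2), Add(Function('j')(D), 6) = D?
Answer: 24964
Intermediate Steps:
Function('j')(D) = Add(-6, D)
Function('b')(m, h) = Add(2, m)
Function('v')(s) = Pow(s, 2)
Function('H')(Z, l) = Mul(Rational(1, 2), Add(-11, Z), Add(-5, l)) (Function('H')(Z, l) = Mul(Rational(1, 2), Mul(Add(Add(-6, 1), l), Add(Z, -11))) = Mul(Rational(1, 2), Mul(Add(-5, l), Add(-11, Z))) = Mul(Rational(1, 2), Mul(Add(-11, Z), Add(-5, l))) = Mul(Rational(1, 2), Add(-11, Z), Add(-5, l)))
Pow(Add(z, Function('H')(Function('b')(0, 1), Function('v')(-5))), 2) = Pow(Add(248, Add(Rational(55, 2), Mul(Rational(-11, 2), Pow(-5, 2)), Mul(Rational(-5, 2), Add(2, 0)), Mul(Rational(1, 2), Add(2, 0), Pow(-5, 2)))), 2) = Pow(Add(248, Add(Rational(55, 2), Mul(Rational(-11, 2), 25), Mul(Rational(-5, 2), 2), Mul(Rational(1, 2), 2, 25))), 2) = Pow(Add(248, Add(Rational(55, 2), Rational(-275, 2), -5, 25)), 2) = Pow(Add(248, -90), 2) = Pow(158, 2) = 24964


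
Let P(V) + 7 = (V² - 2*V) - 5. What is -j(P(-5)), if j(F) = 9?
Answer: -9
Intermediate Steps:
P(V) = -12 + V² - 2*V (P(V) = -7 + ((V² - 2*V) - 5) = -7 + (-5 + V² - 2*V) = -12 + V² - 2*V)
-j(P(-5)) = -1*9 = -9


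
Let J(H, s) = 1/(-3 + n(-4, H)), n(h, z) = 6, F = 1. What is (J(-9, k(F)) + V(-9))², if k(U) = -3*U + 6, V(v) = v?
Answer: 676/9 ≈ 75.111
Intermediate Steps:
k(U) = 6 - 3*U
J(H, s) = ⅓ (J(H, s) = 1/(-3 + 6) = 1/3 = ⅓)
(J(-9, k(F)) + V(-9))² = (⅓ - 9)² = (-26/3)² = 676/9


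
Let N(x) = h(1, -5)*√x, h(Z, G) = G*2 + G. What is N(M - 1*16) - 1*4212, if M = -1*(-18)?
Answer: -4212 - 15*√2 ≈ -4233.2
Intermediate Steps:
h(Z, G) = 3*G (h(Z, G) = 2*G + G = 3*G)
M = 18
N(x) = -15*√x (N(x) = (3*(-5))*√x = -15*√x)
N(M - 1*16) - 1*4212 = -15*√(18 - 1*16) - 1*4212 = -15*√(18 - 16) - 4212 = -15*√2 - 4212 = -4212 - 15*√2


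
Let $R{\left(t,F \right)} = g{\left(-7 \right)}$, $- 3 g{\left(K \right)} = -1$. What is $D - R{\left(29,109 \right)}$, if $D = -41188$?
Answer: $- \frac{123565}{3} \approx -41188.0$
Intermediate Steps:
$g{\left(K \right)} = \frac{1}{3}$ ($g{\left(K \right)} = \left(- \frac{1}{3}\right) \left(-1\right) = \frac{1}{3}$)
$R{\left(t,F \right)} = \frac{1}{3}$
$D - R{\left(29,109 \right)} = -41188 - \frac{1}{3} = - \frac{123565}{3}$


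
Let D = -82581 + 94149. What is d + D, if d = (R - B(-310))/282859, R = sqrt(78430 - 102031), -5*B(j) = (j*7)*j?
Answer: 3272247452/282859 + I*sqrt(23601)/282859 ≈ 11568.0 + 0.00054312*I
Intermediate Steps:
B(j) = -7*j**2/5 (B(j) = -j*7*j/5 = -7*j*j/5 = -7*j**2/5)
R = I*sqrt(23601) (R = sqrt(-23601) = I*sqrt(23601) ≈ 153.63*I)
D = 11568
d = 134540/282859 + I*sqrt(23601)/282859 (d = (I*sqrt(23601) - (-7)*(-310)**2/5)/282859 = (I*sqrt(23601) - (-7)*96100/5)*(1/282859) = (I*sqrt(23601) - 1*(-134540))*(1/282859) = (I*sqrt(23601) + 134540)*(1/282859) = (134540 + I*sqrt(23601))*(1/282859) = 134540/282859 + I*sqrt(23601)/282859 ≈ 0.47564 + 0.00054312*I)
d + D = (134540/282859 + I*sqrt(23601)/282859) + 11568 = 3272247452/282859 + I*sqrt(23601)/282859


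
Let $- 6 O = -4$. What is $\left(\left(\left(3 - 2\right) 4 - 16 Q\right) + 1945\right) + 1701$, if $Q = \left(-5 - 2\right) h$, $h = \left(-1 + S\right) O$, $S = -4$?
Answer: $\frac{9830}{3} \approx 3276.7$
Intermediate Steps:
$O = \frac{2}{3}$ ($O = \left(- \frac{1}{6}\right) \left(-4\right) = \frac{2}{3} \approx 0.66667$)
$h = - \frac{10}{3}$ ($h = \left(-1 - 4\right) \frac{2}{3} = \left(-5\right) \frac{2}{3} = - \frac{10}{3} \approx -3.3333$)
$Q = \frac{70}{3}$ ($Q = \left(-5 - 2\right) \left(- \frac{10}{3}\right) = \left(-7\right) \left(- \frac{10}{3}\right) = \frac{70}{3} \approx 23.333$)
$\left(\left(\left(3 - 2\right) 4 - 16 Q\right) + 1945\right) + 1701 = \left(\left(\left(3 - 2\right) 4 - \frac{1120}{3}\right) + 1945\right) + 1701 = \left(\left(1 \cdot 4 - \frac{1120}{3}\right) + 1945\right) + 1701 = \left(\left(4 - \frac{1120}{3}\right) + 1945\right) + 1701 = \left(- \frac{1108}{3} + 1945\right) + 1701 = \frac{4727}{3} + 1701 = \frac{9830}{3}$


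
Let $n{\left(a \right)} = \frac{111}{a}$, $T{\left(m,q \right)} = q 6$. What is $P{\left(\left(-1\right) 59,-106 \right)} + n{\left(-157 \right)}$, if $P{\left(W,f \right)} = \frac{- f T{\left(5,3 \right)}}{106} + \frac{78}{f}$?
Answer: $\frac{137772}{8321} \approx 16.557$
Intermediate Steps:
$T{\left(m,q \right)} = 6 q$
$P{\left(W,f \right)} = \frac{78}{f} - \frac{9 f}{53}$ ($P{\left(W,f \right)} = \frac{- f 6 \cdot 3}{106} + \frac{78}{f} = - f 18 \cdot \frac{1}{106} + \frac{78}{f} = - 18 f \frac{1}{106} + \frac{78}{f} = - \frac{9 f}{53} + \frac{78}{f} = \frac{78}{f} - \frac{9 f}{53}$)
$P{\left(\left(-1\right) 59,-106 \right)} + n{\left(-157 \right)} = \left(\frac{78}{-106} - -18\right) + \frac{111}{-157} = \left(78 \left(- \frac{1}{106}\right) + 18\right) + 111 \left(- \frac{1}{157}\right) = \left(- \frac{39}{53} + 18\right) - \frac{111}{157} = \frac{915}{53} - \frac{111}{157} = \frac{137772}{8321}$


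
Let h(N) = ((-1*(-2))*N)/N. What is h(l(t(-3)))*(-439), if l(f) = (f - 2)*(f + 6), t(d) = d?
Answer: -878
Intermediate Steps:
l(f) = (-2 + f)*(6 + f)
h(N) = 2 (h(N) = (2*N)/N = 2)
h(l(t(-3)))*(-439) = 2*(-439) = -878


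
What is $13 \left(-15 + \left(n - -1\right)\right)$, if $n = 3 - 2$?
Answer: $-169$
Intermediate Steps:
$n = 1$
$13 \left(-15 + \left(n - -1\right)\right) = 13 \left(-15 + \left(1 - -1\right)\right) = 13 \left(-15 + \left(1 + 1\right)\right) = 13 \left(-15 + 2\right) = 13 \left(-13\right) = -169$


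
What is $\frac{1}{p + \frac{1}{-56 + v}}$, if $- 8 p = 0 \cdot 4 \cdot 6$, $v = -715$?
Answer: $-771$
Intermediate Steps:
$p = 0$ ($p = - \frac{0 \cdot 4 \cdot 6}{8} = - \frac{0 \cdot 6}{8} = \left(- \frac{1}{8}\right) 0 = 0$)
$\frac{1}{p + \frac{1}{-56 + v}} = \frac{1}{0 + \frac{1}{-56 - 715}} = \frac{1}{0 + \frac{1}{-771}} = \frac{1}{0 - \frac{1}{771}} = \frac{1}{- \frac{1}{771}} = -771$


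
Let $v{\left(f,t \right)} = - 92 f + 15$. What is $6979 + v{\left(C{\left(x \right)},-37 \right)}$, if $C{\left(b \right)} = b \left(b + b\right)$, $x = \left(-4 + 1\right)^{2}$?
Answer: $-7910$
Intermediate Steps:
$x = 9$ ($x = \left(-3\right)^{2} = 9$)
$C{\left(b \right)} = 2 b^{2}$ ($C{\left(b \right)} = b 2 b = 2 b^{2}$)
$v{\left(f,t \right)} = 15 - 92 f$
$6979 + v{\left(C{\left(x \right)},-37 \right)} = 6979 + \left(15 - 92 \cdot 2 \cdot 9^{2}\right) = 6979 + \left(15 - 92 \cdot 2 \cdot 81\right) = 6979 + \left(15 - 14904\right) = 6979 - 14889 = -7910$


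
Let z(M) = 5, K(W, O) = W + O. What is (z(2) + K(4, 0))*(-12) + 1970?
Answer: 1862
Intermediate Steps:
K(W, O) = O + W
(z(2) + K(4, 0))*(-12) + 1970 = (5 + (0 + 4))*(-12) + 1970 = (5 + 4)*(-12) + 1970 = 9*(-12) + 1970 = -108 + 1970 = 1862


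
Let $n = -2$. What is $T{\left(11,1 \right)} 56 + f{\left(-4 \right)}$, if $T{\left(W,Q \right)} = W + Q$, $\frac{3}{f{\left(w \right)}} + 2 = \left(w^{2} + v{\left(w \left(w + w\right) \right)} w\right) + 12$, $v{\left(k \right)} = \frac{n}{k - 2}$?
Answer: $\frac{264813}{394} \approx 672.11$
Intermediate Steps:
$v{\left(k \right)} = - \frac{2}{-2 + k}$ ($v{\left(k \right)} = - \frac{2}{k - 2} = - \frac{2}{-2 + k}$)
$f{\left(w \right)} = \frac{3}{10 + w^{2} - \frac{2 w}{-2 + 2 w^{2}}}$ ($f{\left(w \right)} = \frac{3}{-2 + \left(\left(w^{2} + - \frac{2}{-2 + w \left(w + w\right)} w\right) + 12\right)} = \frac{3}{-2 + \left(\left(w^{2} + - \frac{2}{-2 + w 2 w} w\right) + 12\right)} = \frac{3}{-2 + \left(\left(w^{2} + - \frac{2}{-2 + 2 w^{2}} w\right) + 12\right)} = \frac{3}{-2 + \left(\left(w^{2} - \frac{2 w}{-2 + 2 w^{2}}\right) + 12\right)} = \frac{3}{-2 + \left(12 + w^{2} - \frac{2 w}{-2 + 2 w^{2}}\right)} = \frac{3}{10 + w^{2} - \frac{2 w}{-2 + 2 w^{2}}}$)
$T{\left(W,Q \right)} = Q + W$
$T{\left(11,1 \right)} 56 + f{\left(-4 \right)} = \left(1 + 11\right) 56 + \frac{3 \left(-1 + \left(-4\right)^{2}\right)}{\left(-1\right) \left(-4\right) + \left(-1 + \left(-4\right)^{2}\right) \left(10 + \left(-4\right)^{2}\right)} = 12 \cdot 56 + \frac{3 \left(-1 + 16\right)}{4 + \left(-1 + 16\right) \left(10 + 16\right)} = 672 + 3 \frac{1}{4 + 15 \cdot 26} \cdot 15 = 672 + 3 \frac{1}{4 + 390} \cdot 15 = 672 + 3 \cdot \frac{1}{394} \cdot 15 = 672 + \frac{45}{394} = \frac{264813}{394}$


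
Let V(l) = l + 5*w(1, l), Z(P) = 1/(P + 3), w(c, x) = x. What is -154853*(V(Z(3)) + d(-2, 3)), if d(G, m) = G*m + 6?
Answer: -154853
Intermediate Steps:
d(G, m) = 6 + G*m
Z(P) = 1/(3 + P)
V(l) = 6*l (V(l) = l + 5*l = 6*l)
-154853*(V(Z(3)) + d(-2, 3)) = -154853*(6/(3 + 3) + (6 - 2*3)) = -154853*(6/6 + (6 - 6)) = -154853*(6*(1/6) + 0) = -154853*(1 + 0) = -154853*1 = -154853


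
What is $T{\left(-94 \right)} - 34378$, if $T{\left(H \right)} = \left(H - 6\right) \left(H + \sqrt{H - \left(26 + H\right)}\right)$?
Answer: $-24978 - 100 i \sqrt{26} \approx -24978.0 - 509.9 i$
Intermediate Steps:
$T{\left(H \right)} = \left(-6 + H\right) \left(H + i \sqrt{26}\right)$ ($T{\left(H \right)} = \left(-6 + H\right) \left(H + \sqrt{-26}\right) = \left(-6 + H\right) \left(H + i \sqrt{26}\right)$)
$T{\left(-94 \right)} - 34378 = \left(\left(-94\right)^{2} - -564 - 6 i \sqrt{26} + i \left(-94\right) \sqrt{26}\right) - 34378 = \left(8836 + 564 - 6 i \sqrt{26} - 94 i \sqrt{26}\right) - 34378 = \left(9400 - 100 i \sqrt{26}\right) - 34378 = -24978 - 100 i \sqrt{26}$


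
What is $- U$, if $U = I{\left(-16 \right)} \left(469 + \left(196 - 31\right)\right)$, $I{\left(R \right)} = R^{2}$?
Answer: $-162304$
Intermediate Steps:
$U = 162304$ ($U = \left(-16\right)^{2} \left(469 + \left(196 - 31\right)\right) = 256 \left(469 + 165\right) = 256 \cdot 634 = 162304$)
$- U = \left(-1\right) 162304 = -162304$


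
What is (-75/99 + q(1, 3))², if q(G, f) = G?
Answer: 64/1089 ≈ 0.058770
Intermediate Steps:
(-75/99 + q(1, 3))² = (-75/99 + 1)² = (-75*1/99 + 1)² = (-25/33 + 1)² = (8/33)² = 64/1089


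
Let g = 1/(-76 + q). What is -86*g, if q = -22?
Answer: 43/49 ≈ 0.87755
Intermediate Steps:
g = -1/98 (g = 1/(-76 - 22) = 1/(-98) = -1/98 ≈ -0.010204)
-86*g = -86*(-1/98) = 43/49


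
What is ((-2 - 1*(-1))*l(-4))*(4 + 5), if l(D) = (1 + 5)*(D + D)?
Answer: 432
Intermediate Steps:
l(D) = 12*D (l(D) = 6*(2*D) = 12*D)
((-2 - 1*(-1))*l(-4))*(4 + 5) = ((-2 - 1*(-1))*(12*(-4)))*(4 + 5) = ((-2 + 1)*(-48))*9 = -1*(-48)*9 = 48*9 = 432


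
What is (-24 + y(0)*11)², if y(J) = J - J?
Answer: 576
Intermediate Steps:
y(J) = 0
(-24 + y(0)*11)² = (-24 + 0*11)² = (-24 + 0)² = (-24)² = 576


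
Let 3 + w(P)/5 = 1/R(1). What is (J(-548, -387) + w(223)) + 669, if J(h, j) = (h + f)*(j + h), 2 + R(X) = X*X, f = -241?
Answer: 738364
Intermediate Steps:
R(X) = -2 + X² (R(X) = -2 + X*X = -2 + X²)
w(P) = -20 (w(P) = -15 + 5/(-2 + 1²) = -15 + 5/(-2 + 1) = -15 + 5/(-1) = -15 + 5*(-1) = -15 - 5 = -20)
J(h, j) = (-241 + h)*(h + j) (J(h, j) = (h - 241)*(j + h) = (-241 + h)*(h + j))
(J(-548, -387) + w(223)) + 669 = (((-548)² - 241*(-548) - 241*(-387) - 548*(-387)) - 20) + 669 = ((300304 + 132068 + 93267 + 212076) - 20) + 669 = (737715 - 20) + 669 = 737695 + 669 = 738364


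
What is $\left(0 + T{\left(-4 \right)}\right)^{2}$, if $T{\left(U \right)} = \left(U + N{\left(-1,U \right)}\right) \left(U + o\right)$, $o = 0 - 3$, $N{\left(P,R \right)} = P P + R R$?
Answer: $8281$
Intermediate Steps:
$N{\left(P,R \right)} = P^{2} + R^{2}$
$o = -3$ ($o = 0 - 3 = -3$)
$T{\left(U \right)} = \left(-3 + U\right) \left(1 + U + U^{2}\right)$ ($T{\left(U \right)} = \left(U + \left(\left(-1\right)^{2} + U^{2}\right)\right) \left(U - 3\right) = \left(U + \left(1 + U^{2}\right)\right) \left(-3 + U\right) = \left(1 + U + U^{2}\right) \left(-3 + U\right) = \left(-3 + U\right) \left(1 + U + U^{2}\right)$)
$\left(0 + T{\left(-4 \right)}\right)^{2} = \left(0 - \left(-5 + 32 + 64\right)\right)^{2} = \left(0 - 91\right)^{2} = \left(-91\right)^{2} = 8281$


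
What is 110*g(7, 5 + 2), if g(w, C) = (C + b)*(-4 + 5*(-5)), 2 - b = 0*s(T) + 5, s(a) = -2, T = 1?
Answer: -12760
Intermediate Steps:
b = -3 (b = 2 - (0*(-2) + 5) = 2 - (0 + 5) = 2 - 1*5 = 2 - 5 = -3)
g(w, C) = 87 - 29*C (g(w, C) = (C - 3)*(-4 + 5*(-5)) = (-3 + C)*(-4 - 25) = (-3 + C)*(-29) = 87 - 29*C)
110*g(7, 5 + 2) = 110*(87 - 29*(5 + 2)) = 110*(87 - 29*7) = 110*(87 - 203) = 110*(-116) = -12760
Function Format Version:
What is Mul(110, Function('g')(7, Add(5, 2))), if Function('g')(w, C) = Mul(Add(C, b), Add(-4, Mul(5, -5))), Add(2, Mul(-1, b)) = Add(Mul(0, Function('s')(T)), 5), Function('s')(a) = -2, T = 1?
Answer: -12760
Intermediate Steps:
b = -3 (b = Add(2, Mul(-1, Add(Mul(0, -2), 5))) = Add(2, Mul(-1, Add(0, 5))) = Add(2, Mul(-1, 5)) = Add(2, -5) = -3)
Function('g')(w, C) = Add(87, Mul(-29, C)) (Function('g')(w, C) = Mul(Add(C, -3), Add(-4, Mul(5, -5))) = Mul(Add(-3, C), Add(-4, -25)) = Mul(Add(-3, C), -29) = Add(87, Mul(-29, C)))
Mul(110, Function('g')(7, Add(5, 2))) = Mul(110, Add(87, Mul(-29, Add(5, 2)))) = Mul(110, Add(87, Mul(-29, 7))) = Mul(110, Add(87, -203)) = Mul(110, -116) = -12760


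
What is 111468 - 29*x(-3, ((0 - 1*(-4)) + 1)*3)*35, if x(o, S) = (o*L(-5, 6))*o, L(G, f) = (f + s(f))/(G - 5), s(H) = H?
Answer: 122430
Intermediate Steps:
L(G, f) = 2*f/(-5 + G) (L(G, f) = (f + f)/(G - 5) = (2*f)/(-5 + G) = 2*f/(-5 + G))
x(o, S) = -6*o²/5 (x(o, S) = (o*(2*6/(-5 - 5)))*o = (o*(2*6/(-10)))*o = (o*(2*6*(-⅒)))*o = (o*(-6/5))*o = (-6*o/5)*o = -6*o²/5)
111468 - 29*x(-3, ((0 - 1*(-4)) + 1)*3)*35 = 111468 - (-174)*(-3)²/5*35 = 111468 - (-174)*9/5*35 = 111468 - 29*(-54/5)*35 = 111468 + (1566/5)*35 = 111468 + 10962 = 122430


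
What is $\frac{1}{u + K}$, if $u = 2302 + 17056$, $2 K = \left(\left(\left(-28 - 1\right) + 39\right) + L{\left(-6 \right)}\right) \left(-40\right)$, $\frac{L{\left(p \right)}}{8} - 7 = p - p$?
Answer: $\frac{1}{18038} \approx 5.5438 \cdot 10^{-5}$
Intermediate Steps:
$L{\left(p \right)} = 56$ ($L{\left(p \right)} = 56 + 8 \left(p - p\right) = 56 + 8 \cdot 0 = 56 + 0 = 56$)
$K = -1320$ ($K = \frac{\left(\left(\left(-28 - 1\right) + 39\right) + 56\right) \left(-40\right)}{2} = \frac{\left(\left(-29 + 39\right) + 56\right) \left(-40\right)}{2} = \frac{\left(10 + 56\right) \left(-40\right)}{2} = \frac{66 \left(-40\right)}{2} = \frac{1}{2} \left(-2640\right) = -1320$)
$u = 19358$
$\frac{1}{u + K} = \frac{1}{19358 - 1320} = \frac{1}{18038}$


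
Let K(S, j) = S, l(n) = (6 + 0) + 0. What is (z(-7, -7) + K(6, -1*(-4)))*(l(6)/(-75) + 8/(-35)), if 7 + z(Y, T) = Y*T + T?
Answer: -2214/175 ≈ -12.651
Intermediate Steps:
l(n) = 6 (l(n) = 6 + 0 = 6)
z(Y, T) = -7 + T + T*Y (z(Y, T) = -7 + (Y*T + T) = -7 + (T*Y + T) = -7 + (T + T*Y) = -7 + T + T*Y)
(z(-7, -7) + K(6, -1*(-4)))*(l(6)/(-75) + 8/(-35)) = ((-7 - 7 - 7*(-7)) + 6)*(6/(-75) + 8/(-35)) = ((-7 - 7 + 49) + 6)*(6*(-1/75) + 8*(-1/35)) = (35 + 6)*(-2/25 - 8/35) = 41*(-54/175) = -2214/175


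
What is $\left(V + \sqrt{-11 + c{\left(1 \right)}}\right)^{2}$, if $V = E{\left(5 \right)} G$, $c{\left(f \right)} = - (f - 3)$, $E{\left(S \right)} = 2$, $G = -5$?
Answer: $91 - 60 i \approx 91.0 - 60.0 i$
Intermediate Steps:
$c{\left(f \right)} = 3 - f$ ($c{\left(f \right)} = - (-3 + f) = 3 - f$)
$V = -10$ ($V = 2 \left(-5\right) = -10$)
$\left(V + \sqrt{-11 + c{\left(1 \right)}}\right)^{2} = \left(-10 + \sqrt{-11 + \left(3 - 1\right)}\right)^{2} = \left(-10 + \sqrt{-11 + 2}\right)^{2} = \left(-10 + \sqrt{-9}\right)^{2} = \left(-10 + 3 i\right)^{2}$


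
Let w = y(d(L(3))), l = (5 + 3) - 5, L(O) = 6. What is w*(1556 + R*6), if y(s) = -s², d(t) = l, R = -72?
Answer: -10116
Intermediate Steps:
l = 3 (l = 8 - 5 = 3)
d(t) = 3
w = -9 (w = -1*3² = -1*9 = -9)
w*(1556 + R*6) = -9*(1556 - 72*6) = -9*(1556 - 432) = -9*1124 = -10116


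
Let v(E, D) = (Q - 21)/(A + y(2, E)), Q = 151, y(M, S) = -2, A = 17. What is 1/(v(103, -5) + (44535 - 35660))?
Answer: 3/26651 ≈ 0.00011257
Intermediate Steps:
v(E, D) = 26/3 (v(E, D) = (151 - 21)/(17 - 2) = 130/15 = 130*(1/15) = 26/3)
1/(v(103, -5) + (44535 - 35660)) = 1/(26/3 + (44535 - 35660)) = 1/(26/3 + 8875) = 1/(26651/3) = 3/26651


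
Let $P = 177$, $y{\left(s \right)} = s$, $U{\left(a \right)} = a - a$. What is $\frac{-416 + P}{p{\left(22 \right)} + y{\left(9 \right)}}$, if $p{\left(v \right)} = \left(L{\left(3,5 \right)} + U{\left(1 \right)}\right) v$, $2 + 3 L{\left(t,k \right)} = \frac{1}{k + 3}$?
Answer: $\frac{956}{19} \approx 50.316$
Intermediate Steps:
$U{\left(a \right)} = 0$
$L{\left(t,k \right)} = - \frac{2}{3} + \frac{1}{3 \left(3 + k\right)}$ ($L{\left(t,k \right)} = - \frac{2}{3} + \frac{1}{3 \left(k + 3\right)} = - \frac{2}{3} + \frac{1}{3 \left(3 + k\right)}$)
$p{\left(v \right)} = - \frac{5 v}{8}$ ($p{\left(v \right)} = \left(\frac{-5 - 10}{3 \left(3 + 5\right)} + 0\right) v = \left(\frac{-5 - 10}{3 \cdot 8} + 0\right) v = \left(\frac{1}{3} \cdot \frac{1}{8} \left(-15\right) + 0\right) v = \left(- \frac{5}{8} + 0\right) v = - \frac{5 v}{8}$)
$\frac{-416 + P}{p{\left(22 \right)} + y{\left(9 \right)}} = \frac{-416 + 177}{\left(- \frac{5}{8}\right) 22 + 9} = - \frac{239}{- \frac{55}{4} + 9} = - \frac{239}{- \frac{19}{4}} = \left(-239\right) \left(- \frac{4}{19}\right) = \frac{956}{19}$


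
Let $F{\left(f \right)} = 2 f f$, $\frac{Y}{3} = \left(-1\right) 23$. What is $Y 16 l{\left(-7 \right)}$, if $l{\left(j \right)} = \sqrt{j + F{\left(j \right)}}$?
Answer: $- 1104 \sqrt{91} \approx -10531.0$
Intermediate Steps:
$Y = -69$ ($Y = 3 \left(\left(-1\right) 23\right) = 3 \left(-23\right) = -69$)
$F{\left(f \right)} = 2 f^{2}$
$l{\left(j \right)} = \sqrt{j + 2 j^{2}}$
$Y 16 l{\left(-7 \right)} = \left(-69\right) 16 \sqrt{- 7 \left(1 + 2 \left(-7\right)\right)} = - 1104 \sqrt{- 7 \left(1 - 14\right)} = - 1104 \sqrt{\left(-7\right) \left(-13\right)} = - 1104 \sqrt{91}$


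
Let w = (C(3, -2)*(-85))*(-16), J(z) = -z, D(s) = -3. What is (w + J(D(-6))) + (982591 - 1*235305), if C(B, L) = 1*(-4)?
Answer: 741849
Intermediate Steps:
C(B, L) = -4
w = -5440 (w = -4*(-85)*(-16) = 340*(-16) = -5440)
(w + J(D(-6))) + (982591 - 1*235305) = (-5440 - 1*(-3)) + (982591 - 1*235305) = (-5440 + 3) + (982591 - 235305) = -5437 + 747286 = 741849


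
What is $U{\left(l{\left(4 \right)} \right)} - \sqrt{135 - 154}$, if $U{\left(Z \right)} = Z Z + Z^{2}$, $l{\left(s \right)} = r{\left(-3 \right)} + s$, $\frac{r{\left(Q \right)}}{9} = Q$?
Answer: $1058 - i \sqrt{19} \approx 1058.0 - 4.3589 i$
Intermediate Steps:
$r{\left(Q \right)} = 9 Q$
$l{\left(s \right)} = -27 + s$ ($l{\left(s \right)} = 9 \left(-3\right) + s = -27 + s$)
$U{\left(Z \right)} = 2 Z^{2}$ ($U{\left(Z \right)} = Z^{2} + Z^{2} = 2 Z^{2}$)
$U{\left(l{\left(4 \right)} \right)} - \sqrt{135 - 154} = 2 \left(-27 + 4\right)^{2} - \sqrt{135 - 154} = 2 \left(-23\right)^{2} - \sqrt{-19} = 2 \cdot 529 - i \sqrt{19} = 1058 - i \sqrt{19}$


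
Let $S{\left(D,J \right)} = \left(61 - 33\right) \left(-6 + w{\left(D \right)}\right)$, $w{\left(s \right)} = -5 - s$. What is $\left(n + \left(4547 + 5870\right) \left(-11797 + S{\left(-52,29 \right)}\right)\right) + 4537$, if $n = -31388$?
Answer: $-110957484$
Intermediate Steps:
$S{\left(D,J \right)} = -308 - 28 D$ ($S{\left(D,J \right)} = \left(61 - 33\right) \left(-6 - \left(5 + D\right)\right) = 28 \left(-11 - D\right) = -308 - 28 D$)
$\left(n + \left(4547 + 5870\right) \left(-11797 + S{\left(-52,29 \right)}\right)\right) + 4537 = \left(-31388 + \left(4547 + 5870\right) \left(-11797 - -1148\right)\right) + 4537 = \left(-31388 + 10417 \left(-11797 + \left(-308 + 1456\right)\right)\right) + 4537 = \left(-31388 + 10417 \left(-11797 + 1148\right)\right) + 4537 = \left(-31388 + 10417 \left(-10649\right)\right) + 4537 = \left(-31388 - 110930633\right) + 4537 = -110962021 + 4537 = -110957484$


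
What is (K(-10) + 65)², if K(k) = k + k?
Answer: 2025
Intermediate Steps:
K(k) = 2*k
(K(-10) + 65)² = (2*(-10) + 65)² = (-20 + 65)² = 45² = 2025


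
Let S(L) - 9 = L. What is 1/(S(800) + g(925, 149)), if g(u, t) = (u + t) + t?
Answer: 1/2032 ≈ 0.00049213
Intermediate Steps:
g(u, t) = u + 2*t (g(u, t) = (t + u) + t = u + 2*t)
S(L) = 9 + L
1/(S(800) + g(925, 149)) = 1/((9 + 800) + (925 + 2*149)) = 1/(809 + (925 + 298)) = 1/(809 + 1223) = 1/2032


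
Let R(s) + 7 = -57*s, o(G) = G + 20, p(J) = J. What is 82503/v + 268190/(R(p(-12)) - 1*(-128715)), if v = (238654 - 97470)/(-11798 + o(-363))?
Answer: -8098130071741/1141755008 ≈ -7092.7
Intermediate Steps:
o(G) = 20 + G
R(s) = -7 - 57*s
v = -141184/12141 (v = (238654 - 97470)/(-11798 + (20 - 363)) = 141184/(-11798 - 343) = 141184/(-12141) = 141184*(-1/12141) = -141184/12141 ≈ -11.629)
82503/v + 268190/(R(p(-12)) - 1*(-128715)) = 82503/(-141184/12141) + 268190/((-7 - 57*(-12)) - 1*(-128715)) = 82503*(-12141/141184) + 268190/((-7 + 684) + 128715) = -1001668923/141184 + 268190/(677 + 128715) = -1001668923/141184 + 268190/129392 = -1001668923/141184 + 268190*(1/129392) = -1001668923/141184 + 134095/64696 = -8098130071741/1141755008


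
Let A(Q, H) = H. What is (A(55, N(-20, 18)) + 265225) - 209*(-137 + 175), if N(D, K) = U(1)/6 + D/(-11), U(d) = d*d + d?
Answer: 8490410/33 ≈ 2.5729e+5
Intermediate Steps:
U(d) = d + d**2 (U(d) = d**2 + d = d + d**2)
N(D, K) = 1/3 - D/11 (N(D, K) = (1*(1 + 1))/6 + D/(-11) = (1*2)*(1/6) + D*(-1/11) = 2*(1/6) - D/11 = 1/3 - D/11)
(A(55, N(-20, 18)) + 265225) - 209*(-137 + 175) = ((1/3 - 1/11*(-20)) + 265225) - 209*(-137 + 175) = ((1/3 + 20/11) + 265225) - 209*38 = (71/33 + 265225) - 7942 = 8752496/33 - 7942 = 8490410/33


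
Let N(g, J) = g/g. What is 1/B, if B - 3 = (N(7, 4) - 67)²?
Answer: 1/4359 ≈ 0.00022941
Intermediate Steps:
N(g, J) = 1
B = 4359 (B = 3 + (1 - 67)² = 3 + (-66)² = 3 + 4356 = 4359)
1/B = 1/4359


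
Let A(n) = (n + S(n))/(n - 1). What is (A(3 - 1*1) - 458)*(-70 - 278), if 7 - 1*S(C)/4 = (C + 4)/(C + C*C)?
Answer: 150336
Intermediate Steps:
S(C) = 28 - 4*(4 + C)/(C + C**2) (S(C) = 28 - 4*(C + 4)/(C + C*C) = 28 - 4*(4 + C)/(C + C**2))
A(n) = (n + 4*(-4 + 6*n + 7*n**2)/(n*(1 + n)))/(-1 + n) (A(n) = (n + 4*(-4 + 6*n + 7*n**2)/(n*(1 + n)))/(n - 1) = (n + 4*(-4 + 6*n + 7*n**2)/(n*(1 + n)))/(-1 + n))
(A(3 - 1*1) - 458)*(-70 - 278) = ((-16 + (3 - 1*1)**3 + 24*(3 - 1*1) + 29*(3 - 1*1)**2)/((3 - 1*1)**3 - (3 - 1*1)) - 458)*(-70 - 278) = ((-16 + (3 - 1)**3 + 24*(3 - 1) + 29*(3 - 1)**2)/((3 - 1)**3 - (3 - 1)) - 458)*(-348) = ((-16 + 2**3 + 24*2 + 29*2**2)/(2**3 - 1*2) - 458)*(-348) = ((-16 + 8 + 48 + 29*4)/(8 - 2) - 458)*(-348) = ((-16 + 8 + 48 + 116)/6 - 458)*(-348) = ((1/6)*156 - 458)*(-348) = (26 - 458)*(-348) = -432*(-348) = 150336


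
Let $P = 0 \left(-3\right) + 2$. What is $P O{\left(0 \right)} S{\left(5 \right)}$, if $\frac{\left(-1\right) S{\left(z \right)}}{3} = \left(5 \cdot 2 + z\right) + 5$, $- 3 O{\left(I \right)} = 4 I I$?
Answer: $0$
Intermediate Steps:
$O{\left(I \right)} = - \frac{4 I^{2}}{3}$ ($O{\left(I \right)} = - \frac{4 I I}{3} = - \frac{4 I^{2}}{3}$)
$P = 2$ ($P = 0 + 2 = 2$)
$S{\left(z \right)} = -45 - 3 z$ ($S{\left(z \right)} = - 3 \left(\left(5 \cdot 2 + z\right) + 5\right) = - 3 \left(\left(10 + z\right) + 5\right) = - 3 \left(15 + z\right) = -45 - 3 z$)
$P O{\left(0 \right)} S{\left(5 \right)} = 2 \left(- \frac{4 \cdot 0^{2}}{3}\right) \left(-45 - 15\right) = 2 \left(\left(- \frac{4}{3}\right) 0\right) \left(-45 - 15\right) = 2 \cdot 0 \left(-60\right) = 0 \left(-60\right) = 0$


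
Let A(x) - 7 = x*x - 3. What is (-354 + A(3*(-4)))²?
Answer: 42436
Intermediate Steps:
A(x) = 4 + x² (A(x) = 7 + (x*x - 3) = 7 + (x² - 3) = 7 + (-3 + x²) = 4 + x²)
(-354 + A(3*(-4)))² = (-354 + (4 + (3*(-4))²))² = (-354 + (4 + (-12)²))² = (-354 + (4 + 144))² = (-354 + 148)² = (-206)² = 42436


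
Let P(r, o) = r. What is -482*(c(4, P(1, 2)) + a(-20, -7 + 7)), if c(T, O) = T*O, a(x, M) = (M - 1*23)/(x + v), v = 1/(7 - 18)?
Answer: -548034/221 ≈ -2479.8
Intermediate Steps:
v = -1/11 (v = 1/(-11) = -1/11 ≈ -0.090909)
a(x, M) = (-23 + M)/(-1/11 + x) (a(x, M) = (M - 1*23)/(x - 1/11) = (M - 23)/(-1/11 + x) = (-23 + M)/(-1/11 + x))
c(T, O) = O*T
-482*(c(4, P(1, 2)) + a(-20, -7 + 7)) = -482*(1*4 + 11*(-23 + (-7 + 7))/(-1 + 11*(-20))) = -482*(4 + 11*(-23 + 0)/(-1 - 220)) = -482*(4 + 11*(-23)/(-221)) = -482*(4 + 11*(-1/221)*(-23)) = -482*(4 + 253/221) = -482*1137/221 = -548034/221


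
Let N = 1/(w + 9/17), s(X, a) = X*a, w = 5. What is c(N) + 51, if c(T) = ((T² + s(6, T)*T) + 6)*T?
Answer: 43295447/830584 ≈ 52.127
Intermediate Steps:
N = 17/94 (N = 1/(5 + 9/17) = 1/(94/17) = 17/94 ≈ 0.18085)
c(T) = T*(6 + 7*T²) (c(T) = ((T² + (6*T)*T) + 6)*T = ((T² + 6*T²) + 6)*T = (7*T² + 6)*T = (6 + 7*T²)*T = T*(6 + 7*T²))
c(N) + 51 = 17*(6 + 7*(17/94)²)/94 + 51 = 17*(6 + 7*(289/8836))/94 + 51 = 17*(6 + 2023/8836)/94 + 51 = (17/94)*(55039/8836) + 51 = 935663/830584 + 51 = 43295447/830584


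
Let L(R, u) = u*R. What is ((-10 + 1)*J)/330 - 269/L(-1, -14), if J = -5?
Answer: -1469/77 ≈ -19.078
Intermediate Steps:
L(R, u) = R*u
((-10 + 1)*J)/330 - 269/L(-1, -14) = ((-10 + 1)*(-5))/330 - 269/((-1*(-14))) = -9*(-5)*(1/330) - 269/14 = 45*(1/330) - 269*1/14 = 3/22 - 269/14 = -1469/77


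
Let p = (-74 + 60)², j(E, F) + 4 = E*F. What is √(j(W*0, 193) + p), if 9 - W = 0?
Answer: 8*√3 ≈ 13.856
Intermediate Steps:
W = 9 (W = 9 - 1*0 = 9 + 0 = 9)
j(E, F) = -4 + E*F
p = 196 (p = (-14)² = 196)
√(j(W*0, 193) + p) = √((-4 + (9*0)*193) + 196) = √((-4 + 0*193) + 196) = √((-4 + 0) + 196) = √(-4 + 196) = √192 = 8*√3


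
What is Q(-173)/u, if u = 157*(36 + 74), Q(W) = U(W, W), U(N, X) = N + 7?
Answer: -83/8635 ≈ -0.0096120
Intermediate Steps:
U(N, X) = 7 + N
Q(W) = 7 + W
u = 17270 (u = 157*110 = 17270)
Q(-173)/u = (7 - 173)/17270 = -166*1/17270 = -83/8635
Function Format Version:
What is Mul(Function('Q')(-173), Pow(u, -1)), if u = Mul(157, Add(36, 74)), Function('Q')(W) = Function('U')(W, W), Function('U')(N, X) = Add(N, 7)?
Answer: Rational(-83, 8635) ≈ -0.0096120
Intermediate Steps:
Function('U')(N, X) = Add(7, N)
Function('Q')(W) = Add(7, W)
u = 17270 (u = Mul(157, 110) = 17270)
Mul(Function('Q')(-173), Pow(u, -1)) = Mul(Add(7, -173), Pow(17270, -1)) = Mul(-166, Rational(1, 17270)) = Rational(-83, 8635)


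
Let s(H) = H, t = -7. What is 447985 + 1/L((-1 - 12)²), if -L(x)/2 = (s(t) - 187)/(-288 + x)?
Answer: 173818061/388 ≈ 4.4798e+5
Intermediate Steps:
L(x) = 388/(-288 + x) (L(x) = -2*(-7 - 187)/(-288 + x) = -(-388)/(-288 + x) = 388/(-288 + x))
447985 + 1/L((-1 - 12)²) = 447985 + 1/(388/(-288 + (-1 - 12)²)) = 447985 + 1/(388/(-288 + (-13)²)) = 447985 + 1/(388/(-288 + 169)) = 447985 + 1/(388/(-119)) = 447985 + 1/(388*(-1/119)) = 447985 + 1/(-388/119) = 447985 - 119/388 = 173818061/388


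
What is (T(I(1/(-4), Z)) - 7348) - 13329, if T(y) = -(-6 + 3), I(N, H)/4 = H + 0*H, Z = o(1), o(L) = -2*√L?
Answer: -20674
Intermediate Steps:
Z = -2 (Z = -2*√1 = -2*1 = -2)
I(N, H) = 4*H (I(N, H) = 4*(H + 0*H) = 4*(H + 0) = 4*H)
T(y) = 3 (T(y) = -1*(-3) = 3)
(T(I(1/(-4), Z)) - 7348) - 13329 = (3 - 7348) - 13329 = -7345 - 13329 = -20674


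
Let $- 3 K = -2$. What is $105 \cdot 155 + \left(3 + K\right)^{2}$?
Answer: $\frac{146596}{9} \approx 16288.0$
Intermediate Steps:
$K = \frac{2}{3}$ ($K = \left(- \frac{1}{3}\right) \left(-2\right) = \frac{2}{3} \approx 0.66667$)
$105 \cdot 155 + \left(3 + K\right)^{2} = 105 \cdot 155 + \left(3 + \frac{2}{3}\right)^{2} = 16275 + \left(\frac{11}{3}\right)^{2} = 16275 + \frac{121}{9} = \frac{146596}{9}$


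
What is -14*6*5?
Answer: -420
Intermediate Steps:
-14*6*5 = -84*5 = -420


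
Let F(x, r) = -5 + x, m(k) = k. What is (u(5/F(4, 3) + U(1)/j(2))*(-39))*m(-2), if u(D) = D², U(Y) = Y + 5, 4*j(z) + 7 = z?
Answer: 187278/25 ≈ 7491.1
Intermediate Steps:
j(z) = -7/4 + z/4
U(Y) = 5 + Y
(u(5/F(4, 3) + U(1)/j(2))*(-39))*m(-2) = ((5/(-5 + 4) + (5 + 1)/(-7/4 + (¼)*2))²*(-39))*(-2) = ((5/(-1) + 6/(-7/4 + ½))²*(-39))*(-2) = ((5*(-1) + 6/(-5/4))²*(-39))*(-2) = ((-5 + 6*(-⅘))²*(-39))*(-2) = ((-5 - 24/5)²*(-39))*(-2) = ((-49/5)²*(-39))*(-2) = ((2401/25)*(-39))*(-2) = -93639/25*(-2) = 187278/25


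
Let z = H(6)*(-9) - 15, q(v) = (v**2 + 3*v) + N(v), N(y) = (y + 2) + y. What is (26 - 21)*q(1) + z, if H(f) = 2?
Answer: 7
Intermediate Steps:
N(y) = 2 + 2*y (N(y) = (2 + y) + y = 2 + 2*y)
q(v) = 2 + v**2 + 5*v (q(v) = (v**2 + 3*v) + (2 + 2*v) = 2 + v**2 + 5*v)
z = -33 (z = 2*(-9) - 15 = -18 - 15 = -33)
(26 - 21)*q(1) + z = (26 - 21)*(2 + 1**2 + 5*1) - 33 = 5*(2 + 1 + 5) - 33 = 5*8 - 33 = 40 - 33 = 7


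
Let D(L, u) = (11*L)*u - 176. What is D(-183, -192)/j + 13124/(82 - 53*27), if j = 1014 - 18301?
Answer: -748020268/23320163 ≈ -32.076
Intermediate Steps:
D(L, u) = -176 + 11*L*u (D(L, u) = 11*L*u - 176 = -176 + 11*L*u)
j = -17287
D(-183, -192)/j + 13124/(82 - 53*27) = (-176 + 11*(-183)*(-192))/(-17287) + 13124/(82 - 53*27) = (-176 + 386496)*(-1/17287) + 13124/(82 - 1431) = 386320*(-1/17287) + 13124/(-1349) = -386320/17287 + 13124*(-1/1349) = -386320/17287 - 13124/1349 = -748020268/23320163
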